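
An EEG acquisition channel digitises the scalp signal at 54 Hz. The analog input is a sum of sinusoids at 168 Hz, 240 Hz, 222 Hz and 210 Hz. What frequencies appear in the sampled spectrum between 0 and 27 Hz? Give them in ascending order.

fs/2 = 27 Hz.
168 Hz mod fs = 6 Hz.
6 Hz ≤ fs/2 = 27 Hz, appears at 6 Hz.
240 Hz mod fs = 24 Hz.
24 Hz ≤ fs/2 = 27 Hz, appears at 24 Hz.
222 Hz mod fs = 6 Hz.
6 Hz ≤ fs/2 = 27 Hz, appears at 6 Hz.
210 Hz mod fs = 48 Hz.
48 Hz > fs/2 = 27 Hz, folds to fs − 48 Hz = 6 Hz.
Distinct values: {6 Hz, 24 Hz}.

6 Hz, 24 Hz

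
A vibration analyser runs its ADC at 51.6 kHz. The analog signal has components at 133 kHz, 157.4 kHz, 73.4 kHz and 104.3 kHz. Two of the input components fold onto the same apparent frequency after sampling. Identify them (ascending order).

fs/2 = 25.8 kHz.
133 kHz mod fs = 29.8 kHz.
29.8 kHz > fs/2 = 25.8 kHz, folds to fs − 29.8 kHz = 21.8 kHz.
157.4 kHz mod fs = 2.6 kHz.
2.6 kHz ≤ fs/2 = 25.8 kHz, appears at 2.6 kHz.
73.4 kHz mod fs = 21.8 kHz.
21.8 kHz ≤ fs/2 = 25.8 kHz, appears at 21.8 kHz.
104.3 kHz mod fs = 1.1 kHz.
1.1 kHz ≤ fs/2 = 25.8 kHz, appears at 1.1 kHz.
73.4 kHz and 133 kHz both map to 21.8 kHz.

73.4 kHz, 133 kHz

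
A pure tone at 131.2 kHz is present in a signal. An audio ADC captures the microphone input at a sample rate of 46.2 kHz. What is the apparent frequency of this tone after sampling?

7.4 kHz

131.2 kHz mod fs = 38.8 kHz.
38.8 kHz > fs/2 = 23.1 kHz, folds to fs − 38.8 kHz = 7.4 kHz.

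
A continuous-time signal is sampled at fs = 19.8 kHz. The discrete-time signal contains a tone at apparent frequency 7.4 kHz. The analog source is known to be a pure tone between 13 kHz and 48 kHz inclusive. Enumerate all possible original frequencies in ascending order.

Frequencies that alias to 7.4 kHz are k·fs ± 7.4 kHz for integer k ≥ 0.
k=0: 7.4 kHz.
k=1: 12.4 kHz, 27.2 kHz.
k=2: 32.2 kHz, 47 kHz.
k=3: 52 kHz, 66.8 kHz.
Within [13 kHz, 48 kHz]: 27.2 kHz, 32.2 kHz, 47 kHz.

27.2 kHz, 32.2 kHz, 47 kHz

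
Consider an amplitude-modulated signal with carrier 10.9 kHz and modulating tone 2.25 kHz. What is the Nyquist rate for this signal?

26.3 kHz

AM sidebands sit at fc ± fm = 8.65 kHz and 13.15 kHz.
Highest-frequency component: 13.15 kHz.
Nyquist rate = 2 × 13.15 kHz = 26.3 kHz.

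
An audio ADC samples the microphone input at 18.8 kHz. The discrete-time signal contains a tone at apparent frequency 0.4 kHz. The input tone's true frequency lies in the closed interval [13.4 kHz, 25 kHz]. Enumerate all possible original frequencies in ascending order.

Frequencies that alias to 0.4 kHz are k·fs ± 0.4 kHz for integer k ≥ 0.
k=0: 0.4 kHz.
k=1: 18.4 kHz, 19.2 kHz.
k=2: 37.2 kHz, 38 kHz.
Within [13.4 kHz, 25 kHz]: 18.4 kHz, 19.2 kHz.

18.4 kHz, 19.2 kHz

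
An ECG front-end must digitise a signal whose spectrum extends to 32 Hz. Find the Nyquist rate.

64 Hz

Nyquist rate = 2 × 32 Hz = 64 Hz.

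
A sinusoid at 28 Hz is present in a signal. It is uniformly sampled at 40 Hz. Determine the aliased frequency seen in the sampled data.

28 Hz > fs/2 = 20 Hz, folds to fs − 28 Hz = 12 Hz.

12 Hz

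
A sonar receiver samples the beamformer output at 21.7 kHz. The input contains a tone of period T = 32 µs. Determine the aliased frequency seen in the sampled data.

T = 32 µs → f = 1/T = 31.25 kHz.
31.25 kHz mod fs = 9.55 kHz.
9.55 kHz ≤ fs/2 = 10.85 kHz, appears at 9.55 kHz.

9.55 kHz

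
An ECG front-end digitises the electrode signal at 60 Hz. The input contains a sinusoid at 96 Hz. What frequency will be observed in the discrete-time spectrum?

96 Hz mod fs = 36 Hz.
36 Hz > fs/2 = 30 Hz, folds to fs − 36 Hz = 24 Hz.

24 Hz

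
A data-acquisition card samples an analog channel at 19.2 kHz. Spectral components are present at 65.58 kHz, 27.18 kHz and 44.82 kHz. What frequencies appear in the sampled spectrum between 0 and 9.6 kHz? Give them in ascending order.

6.42 kHz, 7.98 kHz

fs/2 = 9.6 kHz.
65.58 kHz mod fs = 7.98 kHz.
7.98 kHz ≤ fs/2 = 9.6 kHz, appears at 7.98 kHz.
27.18 kHz mod fs = 7.98 kHz.
7.98 kHz ≤ fs/2 = 9.6 kHz, appears at 7.98 kHz.
44.82 kHz mod fs = 6.42 kHz.
6.42 kHz ≤ fs/2 = 9.6 kHz, appears at 6.42 kHz.
Distinct values: {6.42 kHz, 7.98 kHz}.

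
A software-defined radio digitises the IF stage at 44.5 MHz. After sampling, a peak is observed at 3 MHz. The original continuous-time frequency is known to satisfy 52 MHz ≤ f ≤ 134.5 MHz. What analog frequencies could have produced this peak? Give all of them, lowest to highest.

86 MHz, 92 MHz, 130.5 MHz

Frequencies that alias to 3 MHz are k·fs ± 3 MHz for integer k ≥ 0.
k=0: 3 MHz.
k=1: 41.5 MHz, 47.5 MHz.
k=2: 86 MHz, 92 MHz.
k=3: 130.5 MHz, 136.5 MHz.
k=4: 175 MHz, 181 MHz.
Within [52 MHz, 134.5 MHz]: 86 MHz, 92 MHz, 130.5 MHz.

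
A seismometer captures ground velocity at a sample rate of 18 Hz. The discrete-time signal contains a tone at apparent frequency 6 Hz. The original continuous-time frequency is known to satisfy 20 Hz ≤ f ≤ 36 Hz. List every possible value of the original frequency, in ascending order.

24 Hz, 30 Hz

Frequencies that alias to 6 Hz are k·fs ± 6 Hz for integer k ≥ 0.
k=0: 6 Hz.
k=1: 12 Hz, 24 Hz.
k=2: 30 Hz, 42 Hz.
k=3: 48 Hz, 60 Hz.
Within [20 Hz, 36 Hz]: 24 Hz, 30 Hz.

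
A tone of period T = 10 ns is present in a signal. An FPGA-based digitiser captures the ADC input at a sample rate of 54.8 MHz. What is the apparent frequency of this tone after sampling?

9.6 MHz

T = 10 ns → f = 1/T = 100 MHz.
100 MHz mod fs = 45.2 MHz.
45.2 MHz > fs/2 = 27.4 MHz, folds to fs − 45.2 MHz = 9.6 MHz.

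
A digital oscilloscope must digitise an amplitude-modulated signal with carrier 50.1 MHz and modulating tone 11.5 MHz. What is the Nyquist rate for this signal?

123.2 MHz

AM sidebands sit at fc ± fm = 38.6 MHz and 61.6 MHz.
Highest-frequency component: 61.6 MHz.
Nyquist rate = 2 × 61.6 MHz = 123.2 MHz.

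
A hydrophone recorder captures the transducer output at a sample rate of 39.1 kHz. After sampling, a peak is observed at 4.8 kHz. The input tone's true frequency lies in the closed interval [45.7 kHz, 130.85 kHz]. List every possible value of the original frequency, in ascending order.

Frequencies that alias to 4.8 kHz are k·fs ± 4.8 kHz for integer k ≥ 0.
k=0: 4.8 kHz.
k=1: 34.3 kHz, 43.9 kHz.
k=2: 73.4 kHz, 83 kHz.
k=3: 112.5 kHz, 122.1 kHz.
k=4: 151.6 kHz, 161.2 kHz.
Within [45.7 kHz, 130.85 kHz]: 73.4 kHz, 83 kHz, 112.5 kHz, 122.1 kHz.

73.4 kHz, 83 kHz, 112.5 kHz, 122.1 kHz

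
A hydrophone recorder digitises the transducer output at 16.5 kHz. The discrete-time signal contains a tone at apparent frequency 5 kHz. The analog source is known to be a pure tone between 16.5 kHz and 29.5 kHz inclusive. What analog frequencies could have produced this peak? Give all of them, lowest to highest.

21.5 kHz, 28 kHz

Frequencies that alias to 5 kHz are k·fs ± 5 kHz for integer k ≥ 0.
k=0: 5 kHz.
k=1: 11.5 kHz, 21.5 kHz.
k=2: 28 kHz, 38 kHz.
k=3: 44.5 kHz, 54.5 kHz.
Within [16.5 kHz, 29.5 kHz]: 21.5 kHz, 28 kHz.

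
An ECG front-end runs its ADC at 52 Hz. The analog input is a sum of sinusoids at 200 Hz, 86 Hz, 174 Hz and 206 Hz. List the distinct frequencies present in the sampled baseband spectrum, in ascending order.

fs/2 = 26 Hz.
200 Hz mod fs = 44 Hz.
44 Hz > fs/2 = 26 Hz, folds to fs − 44 Hz = 8 Hz.
86 Hz mod fs = 34 Hz.
34 Hz > fs/2 = 26 Hz, folds to fs − 34 Hz = 18 Hz.
174 Hz mod fs = 18 Hz.
18 Hz ≤ fs/2 = 26 Hz, appears at 18 Hz.
206 Hz mod fs = 50 Hz.
50 Hz > fs/2 = 26 Hz, folds to fs − 50 Hz = 2 Hz.
Distinct values: {2 Hz, 8 Hz, 18 Hz}.

2 Hz, 8 Hz, 18 Hz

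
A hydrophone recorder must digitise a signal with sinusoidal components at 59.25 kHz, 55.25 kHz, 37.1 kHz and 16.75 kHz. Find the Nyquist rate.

Highest-frequency component: 59.25 kHz.
Nyquist rate = 2 × 59.25 kHz = 118.5 kHz.

118.5 kHz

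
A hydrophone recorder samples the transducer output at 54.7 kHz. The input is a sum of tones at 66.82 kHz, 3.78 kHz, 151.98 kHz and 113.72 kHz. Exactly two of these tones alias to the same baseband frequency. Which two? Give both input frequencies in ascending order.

fs/2 = 27.35 kHz.
66.82 kHz mod fs = 12.12 kHz.
12.12 kHz ≤ fs/2 = 27.35 kHz, appears at 12.12 kHz.
3.78 kHz ≤ fs/2 = 27.35 kHz, passes unchanged.
151.98 kHz mod fs = 42.58 kHz.
42.58 kHz > fs/2 = 27.35 kHz, folds to fs − 42.58 kHz = 12.12 kHz.
113.72 kHz mod fs = 4.32 kHz.
4.32 kHz ≤ fs/2 = 27.35 kHz, appears at 4.32 kHz.
66.82 kHz and 151.98 kHz both map to 12.12 kHz.

66.82 kHz, 151.98 kHz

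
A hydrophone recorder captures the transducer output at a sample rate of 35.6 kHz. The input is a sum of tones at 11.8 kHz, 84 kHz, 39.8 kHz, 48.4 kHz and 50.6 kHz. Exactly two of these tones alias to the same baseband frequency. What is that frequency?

12.8 kHz

fs/2 = 17.8 kHz.
11.8 kHz ≤ fs/2 = 17.8 kHz, passes unchanged.
84 kHz mod fs = 12.8 kHz.
12.8 kHz ≤ fs/2 = 17.8 kHz, appears at 12.8 kHz.
39.8 kHz mod fs = 4.2 kHz.
4.2 kHz ≤ fs/2 = 17.8 kHz, appears at 4.2 kHz.
48.4 kHz mod fs = 12.8 kHz.
12.8 kHz ≤ fs/2 = 17.8 kHz, appears at 12.8 kHz.
50.6 kHz mod fs = 15 kHz.
15 kHz ≤ fs/2 = 17.8 kHz, appears at 15 kHz.
48.4 kHz and 84 kHz both map to 12.8 kHz.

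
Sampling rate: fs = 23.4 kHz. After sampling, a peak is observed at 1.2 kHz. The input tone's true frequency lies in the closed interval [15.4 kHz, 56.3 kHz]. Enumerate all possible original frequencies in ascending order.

22.2 kHz, 24.6 kHz, 45.6 kHz, 48 kHz

Frequencies that alias to 1.2 kHz are k·fs ± 1.2 kHz for integer k ≥ 0.
k=0: 1.2 kHz.
k=1: 22.2 kHz, 24.6 kHz.
k=2: 45.6 kHz, 48 kHz.
k=3: 69 kHz, 71.4 kHz.
Within [15.4 kHz, 56.3 kHz]: 22.2 kHz, 24.6 kHz, 45.6 kHz, 48 kHz.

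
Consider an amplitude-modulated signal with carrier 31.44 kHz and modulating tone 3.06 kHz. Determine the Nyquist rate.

AM sidebands sit at fc ± fm = 28.38 kHz and 34.5 kHz.
Highest-frequency component: 34.5 kHz.
Nyquist rate = 2 × 34.5 kHz = 69 kHz.

69 kHz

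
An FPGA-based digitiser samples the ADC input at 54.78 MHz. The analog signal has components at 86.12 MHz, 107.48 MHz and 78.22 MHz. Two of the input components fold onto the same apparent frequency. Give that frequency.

fs/2 = 27.39 MHz.
86.12 MHz mod fs = 31.34 MHz.
31.34 MHz > fs/2 = 27.39 MHz, folds to fs − 31.34 MHz = 23.44 MHz.
107.48 MHz mod fs = 52.7 MHz.
52.7 MHz > fs/2 = 27.39 MHz, folds to fs − 52.7 MHz = 2.08 MHz.
78.22 MHz mod fs = 23.44 MHz.
23.44 MHz ≤ fs/2 = 27.39 MHz, appears at 23.44 MHz.
78.22 MHz and 86.12 MHz both map to 23.44 MHz.

23.44 MHz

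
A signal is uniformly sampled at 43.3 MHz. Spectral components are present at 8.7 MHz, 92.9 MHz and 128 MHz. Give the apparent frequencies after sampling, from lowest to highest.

1.9 MHz, 6.3 MHz, 8.7 MHz

fs/2 = 21.65 MHz.
8.7 MHz ≤ fs/2 = 21.65 MHz, passes unchanged.
92.9 MHz mod fs = 6.3 MHz.
6.3 MHz ≤ fs/2 = 21.65 MHz, appears at 6.3 MHz.
128 MHz mod fs = 41.4 MHz.
41.4 MHz > fs/2 = 21.65 MHz, folds to fs − 41.4 MHz = 1.9 MHz.
Distinct values: {1.9 MHz, 6.3 MHz, 8.7 MHz}.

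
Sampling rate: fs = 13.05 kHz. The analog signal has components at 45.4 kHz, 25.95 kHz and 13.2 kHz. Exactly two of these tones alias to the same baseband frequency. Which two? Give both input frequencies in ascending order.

13.2 kHz, 25.95 kHz

fs/2 = 6.525 kHz.
45.4 kHz mod fs = 6.25 kHz.
6.25 kHz ≤ fs/2 = 6.525 kHz, appears at 6.25 kHz.
25.95 kHz mod fs = 12.9 kHz.
12.9 kHz > fs/2 = 6.525 kHz, folds to fs − 12.9 kHz = 0.15 kHz.
13.2 kHz mod fs = 0.15 kHz.
0.15 kHz ≤ fs/2 = 6.525 kHz, appears at 0.15 kHz.
13.2 kHz and 25.95 kHz both map to 0.15 kHz.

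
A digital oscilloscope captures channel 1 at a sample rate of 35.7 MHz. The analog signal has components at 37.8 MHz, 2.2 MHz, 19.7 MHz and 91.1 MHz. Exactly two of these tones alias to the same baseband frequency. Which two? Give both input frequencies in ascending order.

19.7 MHz, 91.1 MHz

fs/2 = 17.85 MHz.
37.8 MHz mod fs = 2.1 MHz.
2.1 MHz ≤ fs/2 = 17.85 MHz, appears at 2.1 MHz.
2.2 MHz ≤ fs/2 = 17.85 MHz, passes unchanged.
19.7 MHz > fs/2 = 17.85 MHz, folds to fs − 19.7 MHz = 16 MHz.
91.1 MHz mod fs = 19.7 MHz.
19.7 MHz > fs/2 = 17.85 MHz, folds to fs − 19.7 MHz = 16 MHz.
19.7 MHz and 91.1 MHz both map to 16 MHz.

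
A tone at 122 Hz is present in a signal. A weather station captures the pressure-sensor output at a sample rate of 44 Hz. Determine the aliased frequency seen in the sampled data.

122 Hz mod fs = 34 Hz.
34 Hz > fs/2 = 22 Hz, folds to fs − 34 Hz = 10 Hz.

10 Hz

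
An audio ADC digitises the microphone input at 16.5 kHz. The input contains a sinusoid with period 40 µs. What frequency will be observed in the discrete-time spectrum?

T = 40 µs → f = 1/T = 25 kHz.
25 kHz mod fs = 8.5 kHz.
8.5 kHz > fs/2 = 8.25 kHz, folds to fs − 8.5 kHz = 8 kHz.

8 kHz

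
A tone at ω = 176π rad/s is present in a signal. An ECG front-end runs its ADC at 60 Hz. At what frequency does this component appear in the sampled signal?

28 Hz

ω = 176π rad/s → f = ω/(2π) = 88 Hz.
88 Hz mod fs = 28 Hz.
28 Hz ≤ fs/2 = 30 Hz, appears at 28 Hz.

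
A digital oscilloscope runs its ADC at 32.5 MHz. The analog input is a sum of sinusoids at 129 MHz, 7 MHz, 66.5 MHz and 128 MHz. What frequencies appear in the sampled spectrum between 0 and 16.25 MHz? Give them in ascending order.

1 MHz, 1.5 MHz, 2 MHz, 7 MHz

fs/2 = 16.25 MHz.
129 MHz mod fs = 31.5 MHz.
31.5 MHz > fs/2 = 16.25 MHz, folds to fs − 31.5 MHz = 1 MHz.
7 MHz ≤ fs/2 = 16.25 MHz, passes unchanged.
66.5 MHz mod fs = 1.5 MHz.
1.5 MHz ≤ fs/2 = 16.25 MHz, appears at 1.5 MHz.
128 MHz mod fs = 30.5 MHz.
30.5 MHz > fs/2 = 16.25 MHz, folds to fs − 30.5 MHz = 2 MHz.
Distinct values: {1 MHz, 1.5 MHz, 2 MHz, 7 MHz}.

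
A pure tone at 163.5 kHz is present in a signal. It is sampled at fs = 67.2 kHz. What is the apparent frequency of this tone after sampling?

163.5 kHz mod fs = 29.1 kHz.
29.1 kHz ≤ fs/2 = 33.6 kHz, appears at 29.1 kHz.

29.1 kHz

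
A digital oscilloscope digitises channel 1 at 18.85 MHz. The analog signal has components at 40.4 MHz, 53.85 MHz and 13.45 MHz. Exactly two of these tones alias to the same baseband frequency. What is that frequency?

fs/2 = 9.425 MHz.
40.4 MHz mod fs = 2.7 MHz.
2.7 MHz ≤ fs/2 = 9.425 MHz, appears at 2.7 MHz.
53.85 MHz mod fs = 16.15 MHz.
16.15 MHz > fs/2 = 9.425 MHz, folds to fs − 16.15 MHz = 2.7 MHz.
13.45 MHz > fs/2 = 9.425 MHz, folds to fs − 13.45 MHz = 5.4 MHz.
40.4 MHz and 53.85 MHz both map to 2.7 MHz.

2.7 MHz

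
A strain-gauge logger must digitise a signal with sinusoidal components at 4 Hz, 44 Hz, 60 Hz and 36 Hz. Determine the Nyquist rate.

Highest-frequency component: 60 Hz.
Nyquist rate = 2 × 60 Hz = 120 Hz.

120 Hz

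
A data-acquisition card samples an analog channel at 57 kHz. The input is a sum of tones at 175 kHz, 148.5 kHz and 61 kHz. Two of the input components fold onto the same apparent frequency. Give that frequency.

4 kHz

fs/2 = 28.5 kHz.
175 kHz mod fs = 4 kHz.
4 kHz ≤ fs/2 = 28.5 kHz, appears at 4 kHz.
148.5 kHz mod fs = 34.5 kHz.
34.5 kHz > fs/2 = 28.5 kHz, folds to fs − 34.5 kHz = 22.5 kHz.
61 kHz mod fs = 4 kHz.
4 kHz ≤ fs/2 = 28.5 kHz, appears at 4 kHz.
61 kHz and 175 kHz both map to 4 kHz.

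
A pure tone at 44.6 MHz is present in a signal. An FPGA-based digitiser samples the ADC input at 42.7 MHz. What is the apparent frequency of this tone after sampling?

44.6 MHz mod fs = 1.9 MHz.
1.9 MHz ≤ fs/2 = 21.35 MHz, appears at 1.9 MHz.

1.9 MHz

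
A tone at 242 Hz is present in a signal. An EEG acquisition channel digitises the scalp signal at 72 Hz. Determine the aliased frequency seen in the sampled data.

26 Hz

242 Hz mod fs = 26 Hz.
26 Hz ≤ fs/2 = 36 Hz, appears at 26 Hz.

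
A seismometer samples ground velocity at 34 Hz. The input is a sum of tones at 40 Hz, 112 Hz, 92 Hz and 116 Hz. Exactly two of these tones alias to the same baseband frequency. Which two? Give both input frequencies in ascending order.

fs/2 = 17 Hz.
40 Hz mod fs = 6 Hz.
6 Hz ≤ fs/2 = 17 Hz, appears at 6 Hz.
112 Hz mod fs = 10 Hz.
10 Hz ≤ fs/2 = 17 Hz, appears at 10 Hz.
92 Hz mod fs = 24 Hz.
24 Hz > fs/2 = 17 Hz, folds to fs − 24 Hz = 10 Hz.
116 Hz mod fs = 14 Hz.
14 Hz ≤ fs/2 = 17 Hz, appears at 14 Hz.
92 Hz and 112 Hz both map to 10 Hz.

92 Hz, 112 Hz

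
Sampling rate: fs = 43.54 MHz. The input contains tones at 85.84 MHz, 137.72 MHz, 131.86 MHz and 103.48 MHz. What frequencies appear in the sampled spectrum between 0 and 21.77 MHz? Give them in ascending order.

1.24 MHz, 7.1 MHz, 16.4 MHz

fs/2 = 21.77 MHz.
85.84 MHz mod fs = 42.3 MHz.
42.3 MHz > fs/2 = 21.77 MHz, folds to fs − 42.3 MHz = 1.24 MHz.
137.72 MHz mod fs = 7.1 MHz.
7.1 MHz ≤ fs/2 = 21.77 MHz, appears at 7.1 MHz.
131.86 MHz mod fs = 1.24 MHz.
1.24 MHz ≤ fs/2 = 21.77 MHz, appears at 1.24 MHz.
103.48 MHz mod fs = 16.4 MHz.
16.4 MHz ≤ fs/2 = 21.77 MHz, appears at 16.4 MHz.
Distinct values: {1.24 MHz, 7.1 MHz, 16.4 MHz}.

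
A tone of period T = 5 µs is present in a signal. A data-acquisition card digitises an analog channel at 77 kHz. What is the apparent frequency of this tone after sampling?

31 kHz

T = 5 µs → f = 1/T = 200 kHz.
200 kHz mod fs = 46 kHz.
46 kHz > fs/2 = 38.5 kHz, folds to fs − 46 kHz = 31 kHz.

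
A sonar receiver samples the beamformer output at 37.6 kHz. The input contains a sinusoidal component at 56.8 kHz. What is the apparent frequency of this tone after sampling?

56.8 kHz mod fs = 19.2 kHz.
19.2 kHz > fs/2 = 18.8 kHz, folds to fs − 19.2 kHz = 18.4 kHz.

18.4 kHz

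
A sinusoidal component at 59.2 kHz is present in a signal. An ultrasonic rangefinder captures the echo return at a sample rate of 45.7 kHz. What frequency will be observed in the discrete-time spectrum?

13.5 kHz

59.2 kHz mod fs = 13.5 kHz.
13.5 kHz ≤ fs/2 = 22.85 kHz, appears at 13.5 kHz.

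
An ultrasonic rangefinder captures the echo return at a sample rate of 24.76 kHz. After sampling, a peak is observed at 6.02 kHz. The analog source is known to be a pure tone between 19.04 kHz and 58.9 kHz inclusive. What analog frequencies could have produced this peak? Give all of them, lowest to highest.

30.78 kHz, 43.5 kHz, 55.54 kHz

Frequencies that alias to 6.02 kHz are k·fs ± 6.02 kHz for integer k ≥ 0.
k=0: 6.02 kHz.
k=1: 18.74 kHz, 30.78 kHz.
k=2: 43.5 kHz, 55.54 kHz.
k=3: 68.26 kHz, 80.3 kHz.
Within [19.04 kHz, 58.9 kHz]: 30.78 kHz, 43.5 kHz, 55.54 kHz.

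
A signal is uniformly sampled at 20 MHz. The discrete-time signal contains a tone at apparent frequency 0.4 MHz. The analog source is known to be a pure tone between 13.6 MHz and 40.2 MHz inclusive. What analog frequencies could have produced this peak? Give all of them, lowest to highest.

19.6 MHz, 20.4 MHz, 39.6 MHz

Frequencies that alias to 0.4 MHz are k·fs ± 0.4 MHz for integer k ≥ 0.
k=0: 0.4 MHz.
k=1: 19.6 MHz, 20.4 MHz.
k=2: 39.6 MHz, 40.4 MHz.
k=3: 59.6 MHz, 60.4 MHz.
Within [13.6 MHz, 40.2 MHz]: 19.6 MHz, 20.4 MHz, 39.6 MHz.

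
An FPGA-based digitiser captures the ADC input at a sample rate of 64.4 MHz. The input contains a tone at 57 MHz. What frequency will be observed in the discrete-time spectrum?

57 MHz > fs/2 = 32.2 MHz, folds to fs − 57 MHz = 7.4 MHz.

7.4 MHz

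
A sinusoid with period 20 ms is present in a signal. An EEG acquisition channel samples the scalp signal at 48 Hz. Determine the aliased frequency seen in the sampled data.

T = 20 ms → f = 1/T = 50 Hz.
50 Hz mod fs = 2 Hz.
2 Hz ≤ fs/2 = 24 Hz, appears at 2 Hz.

2 Hz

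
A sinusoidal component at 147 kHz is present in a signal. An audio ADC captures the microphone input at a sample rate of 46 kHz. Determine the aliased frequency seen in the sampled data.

147 kHz mod fs = 9 kHz.
9 kHz ≤ fs/2 = 23 kHz, appears at 9 kHz.

9 kHz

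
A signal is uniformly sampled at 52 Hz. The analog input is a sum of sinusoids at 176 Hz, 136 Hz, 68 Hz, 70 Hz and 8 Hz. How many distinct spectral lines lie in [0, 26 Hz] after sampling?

4

fs/2 = 26 Hz.
176 Hz mod fs = 20 Hz.
20 Hz ≤ fs/2 = 26 Hz, appears at 20 Hz.
136 Hz mod fs = 32 Hz.
32 Hz > fs/2 = 26 Hz, folds to fs − 32 Hz = 20 Hz.
68 Hz mod fs = 16 Hz.
16 Hz ≤ fs/2 = 26 Hz, appears at 16 Hz.
70 Hz mod fs = 18 Hz.
18 Hz ≤ fs/2 = 26 Hz, appears at 18 Hz.
8 Hz ≤ fs/2 = 26 Hz, passes unchanged.
Distinct values: {8 Hz, 16 Hz, 18 Hz, 20 Hz} → 4.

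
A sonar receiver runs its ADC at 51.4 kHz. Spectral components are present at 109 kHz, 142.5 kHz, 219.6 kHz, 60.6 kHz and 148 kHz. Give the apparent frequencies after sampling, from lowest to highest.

fs/2 = 25.7 kHz.
109 kHz mod fs = 6.2 kHz.
6.2 kHz ≤ fs/2 = 25.7 kHz, appears at 6.2 kHz.
142.5 kHz mod fs = 39.7 kHz.
39.7 kHz > fs/2 = 25.7 kHz, folds to fs − 39.7 kHz = 11.7 kHz.
219.6 kHz mod fs = 14 kHz.
14 kHz ≤ fs/2 = 25.7 kHz, appears at 14 kHz.
60.6 kHz mod fs = 9.2 kHz.
9.2 kHz ≤ fs/2 = 25.7 kHz, appears at 9.2 kHz.
148 kHz mod fs = 45.2 kHz.
45.2 kHz > fs/2 = 25.7 kHz, folds to fs − 45.2 kHz = 6.2 kHz.
Distinct values: {6.2 kHz, 9.2 kHz, 11.7 kHz, 14 kHz}.

6.2 kHz, 9.2 kHz, 11.7 kHz, 14 kHz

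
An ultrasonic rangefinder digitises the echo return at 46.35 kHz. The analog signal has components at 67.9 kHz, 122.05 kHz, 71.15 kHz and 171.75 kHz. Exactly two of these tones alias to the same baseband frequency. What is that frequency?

21.55 kHz

fs/2 = 23.175 kHz.
67.9 kHz mod fs = 21.55 kHz.
21.55 kHz ≤ fs/2 = 23.175 kHz, appears at 21.55 kHz.
122.05 kHz mod fs = 29.35 kHz.
29.35 kHz > fs/2 = 23.175 kHz, folds to fs − 29.35 kHz = 17 kHz.
71.15 kHz mod fs = 24.8 kHz.
24.8 kHz > fs/2 = 23.175 kHz, folds to fs − 24.8 kHz = 21.55 kHz.
171.75 kHz mod fs = 32.7 kHz.
32.7 kHz > fs/2 = 23.175 kHz, folds to fs − 32.7 kHz = 13.65 kHz.
67.9 kHz and 71.15 kHz both map to 21.55 kHz.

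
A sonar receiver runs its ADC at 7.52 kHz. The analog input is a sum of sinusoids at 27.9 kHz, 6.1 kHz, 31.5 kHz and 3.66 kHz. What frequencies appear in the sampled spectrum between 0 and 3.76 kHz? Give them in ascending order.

fs/2 = 3.76 kHz.
27.9 kHz mod fs = 5.34 kHz.
5.34 kHz > fs/2 = 3.76 kHz, folds to fs − 5.34 kHz = 2.18 kHz.
6.1 kHz > fs/2 = 3.76 kHz, folds to fs − 6.1 kHz = 1.42 kHz.
31.5 kHz mod fs = 1.42 kHz.
1.42 kHz ≤ fs/2 = 3.76 kHz, appears at 1.42 kHz.
3.66 kHz ≤ fs/2 = 3.76 kHz, passes unchanged.
Distinct values: {1.42 kHz, 2.18 kHz, 3.66 kHz}.

1.42 kHz, 2.18 kHz, 3.66 kHz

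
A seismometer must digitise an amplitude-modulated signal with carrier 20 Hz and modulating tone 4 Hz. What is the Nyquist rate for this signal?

48 Hz

AM sidebands sit at fc ± fm = 16 Hz and 24 Hz.
Highest-frequency component: 24 Hz.
Nyquist rate = 2 × 24 Hz = 48 Hz.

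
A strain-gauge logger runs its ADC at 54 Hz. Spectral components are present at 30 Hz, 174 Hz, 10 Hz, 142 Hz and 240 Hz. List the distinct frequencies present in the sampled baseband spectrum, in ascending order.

fs/2 = 27 Hz.
30 Hz > fs/2 = 27 Hz, folds to fs − 30 Hz = 24 Hz.
174 Hz mod fs = 12 Hz.
12 Hz ≤ fs/2 = 27 Hz, appears at 12 Hz.
10 Hz ≤ fs/2 = 27 Hz, passes unchanged.
142 Hz mod fs = 34 Hz.
34 Hz > fs/2 = 27 Hz, folds to fs − 34 Hz = 20 Hz.
240 Hz mod fs = 24 Hz.
24 Hz ≤ fs/2 = 27 Hz, appears at 24 Hz.
Distinct values: {10 Hz, 12 Hz, 20 Hz, 24 Hz}.

10 Hz, 12 Hz, 20 Hz, 24 Hz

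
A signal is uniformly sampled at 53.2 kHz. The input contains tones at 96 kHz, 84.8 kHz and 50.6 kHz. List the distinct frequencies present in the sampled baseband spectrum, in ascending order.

fs/2 = 26.6 kHz.
96 kHz mod fs = 42.8 kHz.
42.8 kHz > fs/2 = 26.6 kHz, folds to fs − 42.8 kHz = 10.4 kHz.
84.8 kHz mod fs = 31.6 kHz.
31.6 kHz > fs/2 = 26.6 kHz, folds to fs − 31.6 kHz = 21.6 kHz.
50.6 kHz > fs/2 = 26.6 kHz, folds to fs − 50.6 kHz = 2.6 kHz.
Distinct values: {2.6 kHz, 10.4 kHz, 21.6 kHz}.

2.6 kHz, 10.4 kHz, 21.6 kHz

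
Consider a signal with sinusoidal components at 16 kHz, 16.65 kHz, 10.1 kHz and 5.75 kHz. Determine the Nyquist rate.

Highest-frequency component: 16.65 kHz.
Nyquist rate = 2 × 16.65 kHz = 33.3 kHz.

33.3 kHz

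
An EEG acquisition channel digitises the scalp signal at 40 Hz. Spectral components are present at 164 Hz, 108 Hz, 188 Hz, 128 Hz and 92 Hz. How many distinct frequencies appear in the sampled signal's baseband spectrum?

fs/2 = 20 Hz.
164 Hz mod fs = 4 Hz.
4 Hz ≤ fs/2 = 20 Hz, appears at 4 Hz.
108 Hz mod fs = 28 Hz.
28 Hz > fs/2 = 20 Hz, folds to fs − 28 Hz = 12 Hz.
188 Hz mod fs = 28 Hz.
28 Hz > fs/2 = 20 Hz, folds to fs − 28 Hz = 12 Hz.
128 Hz mod fs = 8 Hz.
8 Hz ≤ fs/2 = 20 Hz, appears at 8 Hz.
92 Hz mod fs = 12 Hz.
12 Hz ≤ fs/2 = 20 Hz, appears at 12 Hz.
Distinct values: {4 Hz, 8 Hz, 12 Hz} → 3.

3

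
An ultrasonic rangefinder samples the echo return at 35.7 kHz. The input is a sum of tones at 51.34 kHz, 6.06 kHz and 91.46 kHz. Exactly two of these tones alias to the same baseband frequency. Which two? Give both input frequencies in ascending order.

51.34 kHz, 91.46 kHz

fs/2 = 17.85 kHz.
51.34 kHz mod fs = 15.64 kHz.
15.64 kHz ≤ fs/2 = 17.85 kHz, appears at 15.64 kHz.
6.06 kHz ≤ fs/2 = 17.85 kHz, passes unchanged.
91.46 kHz mod fs = 20.06 kHz.
20.06 kHz > fs/2 = 17.85 kHz, folds to fs − 20.06 kHz = 15.64 kHz.
51.34 kHz and 91.46 kHz both map to 15.64 kHz.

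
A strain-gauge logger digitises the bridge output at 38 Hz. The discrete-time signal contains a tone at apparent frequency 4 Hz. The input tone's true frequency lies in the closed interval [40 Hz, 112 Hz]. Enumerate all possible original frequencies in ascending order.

42 Hz, 72 Hz, 80 Hz, 110 Hz

Frequencies that alias to 4 Hz are k·fs ± 4 Hz for integer k ≥ 0.
k=0: 4 Hz.
k=1: 34 Hz, 42 Hz.
k=2: 72 Hz, 80 Hz.
k=3: 110 Hz, 118 Hz.
k=4: 148 Hz, 156 Hz.
Within [40 Hz, 112 Hz]: 42 Hz, 72 Hz, 80 Hz, 110 Hz.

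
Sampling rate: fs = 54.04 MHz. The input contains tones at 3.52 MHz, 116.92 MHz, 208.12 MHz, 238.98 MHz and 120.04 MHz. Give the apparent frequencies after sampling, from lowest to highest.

fs/2 = 27.02 MHz.
3.52 MHz ≤ fs/2 = 27.02 MHz, passes unchanged.
116.92 MHz mod fs = 8.84 MHz.
8.84 MHz ≤ fs/2 = 27.02 MHz, appears at 8.84 MHz.
208.12 MHz mod fs = 46 MHz.
46 MHz > fs/2 = 27.02 MHz, folds to fs − 46 MHz = 8.04 MHz.
238.98 MHz mod fs = 22.82 MHz.
22.82 MHz ≤ fs/2 = 27.02 MHz, appears at 22.82 MHz.
120.04 MHz mod fs = 11.96 MHz.
11.96 MHz ≤ fs/2 = 27.02 MHz, appears at 11.96 MHz.
Distinct values: {3.52 MHz, 8.04 MHz, 8.84 MHz, 11.96 MHz, 22.82 MHz}.

3.52 MHz, 8.04 MHz, 8.84 MHz, 11.96 MHz, 22.82 MHz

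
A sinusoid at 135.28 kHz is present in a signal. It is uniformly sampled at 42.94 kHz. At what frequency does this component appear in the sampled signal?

135.28 kHz mod fs = 6.46 kHz.
6.46 kHz ≤ fs/2 = 21.47 kHz, appears at 6.46 kHz.

6.46 kHz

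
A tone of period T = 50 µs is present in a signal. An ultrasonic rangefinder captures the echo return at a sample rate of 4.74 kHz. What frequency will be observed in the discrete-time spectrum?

T = 50 µs → f = 1/T = 20 kHz.
20 kHz mod fs = 1.04 kHz.
1.04 kHz ≤ fs/2 = 2.37 kHz, appears at 1.04 kHz.

1.04 kHz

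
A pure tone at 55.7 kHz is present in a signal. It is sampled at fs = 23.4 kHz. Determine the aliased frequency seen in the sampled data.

55.7 kHz mod fs = 8.9 kHz.
8.9 kHz ≤ fs/2 = 11.7 kHz, appears at 8.9 kHz.

8.9 kHz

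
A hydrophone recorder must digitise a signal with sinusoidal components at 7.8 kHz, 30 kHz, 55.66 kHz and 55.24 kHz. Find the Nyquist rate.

Highest-frequency component: 55.66 kHz.
Nyquist rate = 2 × 55.66 kHz = 111.32 kHz.

111.32 kHz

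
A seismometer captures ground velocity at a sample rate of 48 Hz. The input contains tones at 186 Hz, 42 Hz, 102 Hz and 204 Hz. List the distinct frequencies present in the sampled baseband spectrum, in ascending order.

fs/2 = 24 Hz.
186 Hz mod fs = 42 Hz.
42 Hz > fs/2 = 24 Hz, folds to fs − 42 Hz = 6 Hz.
42 Hz > fs/2 = 24 Hz, folds to fs − 42 Hz = 6 Hz.
102 Hz mod fs = 6 Hz.
6 Hz ≤ fs/2 = 24 Hz, appears at 6 Hz.
204 Hz mod fs = 12 Hz.
12 Hz ≤ fs/2 = 24 Hz, appears at 12 Hz.
Distinct values: {6 Hz, 12 Hz}.

6 Hz, 12 Hz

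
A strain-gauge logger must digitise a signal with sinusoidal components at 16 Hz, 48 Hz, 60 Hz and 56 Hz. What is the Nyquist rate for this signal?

Highest-frequency component: 60 Hz.
Nyquist rate = 2 × 60 Hz = 120 Hz.

120 Hz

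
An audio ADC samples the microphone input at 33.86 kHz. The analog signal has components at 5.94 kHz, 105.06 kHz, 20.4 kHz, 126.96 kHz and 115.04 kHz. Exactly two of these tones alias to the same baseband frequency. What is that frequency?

13.46 kHz

fs/2 = 16.93 kHz.
5.94 kHz ≤ fs/2 = 16.93 kHz, passes unchanged.
105.06 kHz mod fs = 3.48 kHz.
3.48 kHz ≤ fs/2 = 16.93 kHz, appears at 3.48 kHz.
20.4 kHz > fs/2 = 16.93 kHz, folds to fs − 20.4 kHz = 13.46 kHz.
126.96 kHz mod fs = 25.38 kHz.
25.38 kHz > fs/2 = 16.93 kHz, folds to fs − 25.38 kHz = 8.48 kHz.
115.04 kHz mod fs = 13.46 kHz.
13.46 kHz ≤ fs/2 = 16.93 kHz, appears at 13.46 kHz.
20.4 kHz and 115.04 kHz both map to 13.46 kHz.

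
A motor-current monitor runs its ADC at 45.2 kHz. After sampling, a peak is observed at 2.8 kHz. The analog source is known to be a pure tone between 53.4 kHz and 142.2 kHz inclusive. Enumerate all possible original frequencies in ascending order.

Frequencies that alias to 2.8 kHz are k·fs ± 2.8 kHz for integer k ≥ 0.
k=0: 2.8 kHz.
k=1: 42.4 kHz, 48 kHz.
k=2: 87.6 kHz, 93.2 kHz.
k=3: 132.8 kHz, 138.4 kHz.
k=4: 178 kHz, 183.6 kHz.
Within [53.4 kHz, 142.2 kHz]: 87.6 kHz, 93.2 kHz, 132.8 kHz, 138.4 kHz.

87.6 kHz, 93.2 kHz, 132.8 kHz, 138.4 kHz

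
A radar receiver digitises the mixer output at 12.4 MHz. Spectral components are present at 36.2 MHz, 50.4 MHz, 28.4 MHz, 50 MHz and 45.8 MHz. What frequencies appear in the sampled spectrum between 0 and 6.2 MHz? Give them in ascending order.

0.4 MHz, 0.8 MHz, 1 MHz, 3.6 MHz, 3.8 MHz

fs/2 = 6.2 MHz.
36.2 MHz mod fs = 11.4 MHz.
11.4 MHz > fs/2 = 6.2 MHz, folds to fs − 11.4 MHz = 1 MHz.
50.4 MHz mod fs = 0.8 MHz.
0.8 MHz ≤ fs/2 = 6.2 MHz, appears at 0.8 MHz.
28.4 MHz mod fs = 3.6 MHz.
3.6 MHz ≤ fs/2 = 6.2 MHz, appears at 3.6 MHz.
50 MHz mod fs = 0.4 MHz.
0.4 MHz ≤ fs/2 = 6.2 MHz, appears at 0.4 MHz.
45.8 MHz mod fs = 8.6 MHz.
8.6 MHz > fs/2 = 6.2 MHz, folds to fs − 8.6 MHz = 3.8 MHz.
Distinct values: {0.4 MHz, 0.8 MHz, 1 MHz, 3.6 MHz, 3.8 MHz}.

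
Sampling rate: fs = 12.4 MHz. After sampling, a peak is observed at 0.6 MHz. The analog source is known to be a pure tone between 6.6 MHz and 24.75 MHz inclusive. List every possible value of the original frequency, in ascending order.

11.8 MHz, 13 MHz, 24.2 MHz

Frequencies that alias to 0.6 MHz are k·fs ± 0.6 MHz for integer k ≥ 0.
k=0: 0.6 MHz.
k=1: 11.8 MHz, 13 MHz.
k=2: 24.2 MHz, 25.4 MHz.
k=3: 36.6 MHz, 37.8 MHz.
Within [6.6 MHz, 24.75 MHz]: 11.8 MHz, 13 MHz, 24.2 MHz.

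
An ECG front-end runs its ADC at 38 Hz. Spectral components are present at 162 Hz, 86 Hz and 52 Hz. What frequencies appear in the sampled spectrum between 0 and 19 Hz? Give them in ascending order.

10 Hz, 14 Hz

fs/2 = 19 Hz.
162 Hz mod fs = 10 Hz.
10 Hz ≤ fs/2 = 19 Hz, appears at 10 Hz.
86 Hz mod fs = 10 Hz.
10 Hz ≤ fs/2 = 19 Hz, appears at 10 Hz.
52 Hz mod fs = 14 Hz.
14 Hz ≤ fs/2 = 19 Hz, appears at 14 Hz.
Distinct values: {10 Hz, 14 Hz}.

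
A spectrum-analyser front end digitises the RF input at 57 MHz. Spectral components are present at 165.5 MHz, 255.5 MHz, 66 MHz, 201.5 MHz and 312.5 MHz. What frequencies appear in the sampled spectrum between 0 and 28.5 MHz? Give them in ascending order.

5.5 MHz, 9 MHz, 26.5 MHz, 27.5 MHz

fs/2 = 28.5 MHz.
165.5 MHz mod fs = 51.5 MHz.
51.5 MHz > fs/2 = 28.5 MHz, folds to fs − 51.5 MHz = 5.5 MHz.
255.5 MHz mod fs = 27.5 MHz.
27.5 MHz ≤ fs/2 = 28.5 MHz, appears at 27.5 MHz.
66 MHz mod fs = 9 MHz.
9 MHz ≤ fs/2 = 28.5 MHz, appears at 9 MHz.
201.5 MHz mod fs = 30.5 MHz.
30.5 MHz > fs/2 = 28.5 MHz, folds to fs − 30.5 MHz = 26.5 MHz.
312.5 MHz mod fs = 27.5 MHz.
27.5 MHz ≤ fs/2 = 28.5 MHz, appears at 27.5 MHz.
Distinct values: {5.5 MHz, 9 MHz, 26.5 MHz, 27.5 MHz}.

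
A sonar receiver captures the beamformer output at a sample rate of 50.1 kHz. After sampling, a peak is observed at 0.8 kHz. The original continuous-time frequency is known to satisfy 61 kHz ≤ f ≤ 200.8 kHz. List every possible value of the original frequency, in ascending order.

Frequencies that alias to 0.8 kHz are k·fs ± 0.8 kHz for integer k ≥ 0.
k=0: 0.8 kHz.
k=1: 49.3 kHz, 50.9 kHz.
k=2: 99.4 kHz, 101 kHz.
k=3: 149.5 kHz, 151.1 kHz.
k=4: 199.6 kHz, 201.2 kHz.
k=5: 249.7 kHz, 251.3 kHz.
Within [61 kHz, 200.8 kHz]: 99.4 kHz, 101 kHz, 149.5 kHz, 151.1 kHz, 199.6 kHz.

99.4 kHz, 101 kHz, 149.5 kHz, 151.1 kHz, 199.6 kHz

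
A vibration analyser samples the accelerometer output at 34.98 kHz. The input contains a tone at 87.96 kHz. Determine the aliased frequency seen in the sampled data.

16.98 kHz

87.96 kHz mod fs = 18 kHz.
18 kHz > fs/2 = 17.49 kHz, folds to fs − 18 kHz = 16.98 kHz.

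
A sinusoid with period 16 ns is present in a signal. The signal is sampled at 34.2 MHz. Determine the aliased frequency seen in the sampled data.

5.9 MHz

T = 16 ns → f = 1/T = 62.5 MHz.
62.5 MHz mod fs = 28.3 MHz.
28.3 MHz > fs/2 = 17.1 MHz, folds to fs − 28.3 MHz = 5.9 MHz.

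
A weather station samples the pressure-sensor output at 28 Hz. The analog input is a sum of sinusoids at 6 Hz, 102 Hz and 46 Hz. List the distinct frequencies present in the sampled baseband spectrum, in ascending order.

fs/2 = 14 Hz.
6 Hz ≤ fs/2 = 14 Hz, passes unchanged.
102 Hz mod fs = 18 Hz.
18 Hz > fs/2 = 14 Hz, folds to fs − 18 Hz = 10 Hz.
46 Hz mod fs = 18 Hz.
18 Hz > fs/2 = 14 Hz, folds to fs − 18 Hz = 10 Hz.
Distinct values: {6 Hz, 10 Hz}.

6 Hz, 10 Hz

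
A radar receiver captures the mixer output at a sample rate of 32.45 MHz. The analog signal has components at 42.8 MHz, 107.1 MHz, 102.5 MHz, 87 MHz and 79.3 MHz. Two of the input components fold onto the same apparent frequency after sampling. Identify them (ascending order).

fs/2 = 16.225 MHz.
42.8 MHz mod fs = 10.35 MHz.
10.35 MHz ≤ fs/2 = 16.225 MHz, appears at 10.35 MHz.
107.1 MHz mod fs = 9.75 MHz.
9.75 MHz ≤ fs/2 = 16.225 MHz, appears at 9.75 MHz.
102.5 MHz mod fs = 5.15 MHz.
5.15 MHz ≤ fs/2 = 16.225 MHz, appears at 5.15 MHz.
87 MHz mod fs = 22.1 MHz.
22.1 MHz > fs/2 = 16.225 MHz, folds to fs − 22.1 MHz = 10.35 MHz.
79.3 MHz mod fs = 14.4 MHz.
14.4 MHz ≤ fs/2 = 16.225 MHz, appears at 14.4 MHz.
42.8 MHz and 87 MHz both map to 10.35 MHz.

42.8 MHz, 87 MHz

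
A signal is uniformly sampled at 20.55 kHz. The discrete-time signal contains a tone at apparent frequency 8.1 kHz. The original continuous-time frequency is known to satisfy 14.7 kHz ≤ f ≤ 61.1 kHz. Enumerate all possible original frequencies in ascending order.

28.65 kHz, 33 kHz, 49.2 kHz, 53.55 kHz

Frequencies that alias to 8.1 kHz are k·fs ± 8.1 kHz for integer k ≥ 0.
k=0: 8.1 kHz.
k=1: 12.45 kHz, 28.65 kHz.
k=2: 33 kHz, 49.2 kHz.
k=3: 53.55 kHz, 69.75 kHz.
k=4: 74.1 kHz, 90.3 kHz.
Within [14.7 kHz, 61.1 kHz]: 28.65 kHz, 33 kHz, 49.2 kHz, 53.55 kHz.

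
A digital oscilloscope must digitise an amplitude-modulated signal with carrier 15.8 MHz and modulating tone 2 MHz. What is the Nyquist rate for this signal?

AM sidebands sit at fc ± fm = 13.8 MHz and 17.8 MHz.
Highest-frequency component: 17.8 MHz.
Nyquist rate = 2 × 17.8 MHz = 35.6 MHz.

35.6 MHz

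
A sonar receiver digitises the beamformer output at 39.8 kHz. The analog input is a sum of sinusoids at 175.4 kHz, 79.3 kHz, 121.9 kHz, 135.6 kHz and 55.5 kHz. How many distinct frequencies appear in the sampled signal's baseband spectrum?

4

fs/2 = 19.9 kHz.
175.4 kHz mod fs = 16.2 kHz.
16.2 kHz ≤ fs/2 = 19.9 kHz, appears at 16.2 kHz.
79.3 kHz mod fs = 39.5 kHz.
39.5 kHz > fs/2 = 19.9 kHz, folds to fs − 39.5 kHz = 0.3 kHz.
121.9 kHz mod fs = 2.5 kHz.
2.5 kHz ≤ fs/2 = 19.9 kHz, appears at 2.5 kHz.
135.6 kHz mod fs = 16.2 kHz.
16.2 kHz ≤ fs/2 = 19.9 kHz, appears at 16.2 kHz.
55.5 kHz mod fs = 15.7 kHz.
15.7 kHz ≤ fs/2 = 19.9 kHz, appears at 15.7 kHz.
Distinct values: {0.3 kHz, 2.5 kHz, 15.7 kHz, 16.2 kHz} → 4.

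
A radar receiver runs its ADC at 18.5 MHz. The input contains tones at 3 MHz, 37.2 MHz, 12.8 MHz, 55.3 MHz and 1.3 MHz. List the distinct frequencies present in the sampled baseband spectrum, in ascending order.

0.2 MHz, 1.3 MHz, 3 MHz, 5.7 MHz

fs/2 = 9.25 MHz.
3 MHz ≤ fs/2 = 9.25 MHz, passes unchanged.
37.2 MHz mod fs = 0.2 MHz.
0.2 MHz ≤ fs/2 = 9.25 MHz, appears at 0.2 MHz.
12.8 MHz > fs/2 = 9.25 MHz, folds to fs − 12.8 MHz = 5.7 MHz.
55.3 MHz mod fs = 18.3 MHz.
18.3 MHz > fs/2 = 9.25 MHz, folds to fs − 18.3 MHz = 0.2 MHz.
1.3 MHz ≤ fs/2 = 9.25 MHz, passes unchanged.
Distinct values: {0.2 MHz, 1.3 MHz, 3 MHz, 5.7 MHz}.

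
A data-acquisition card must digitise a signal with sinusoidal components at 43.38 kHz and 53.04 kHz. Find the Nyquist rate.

106.08 kHz

Highest-frequency component: 53.04 kHz.
Nyquist rate = 2 × 53.04 kHz = 106.08 kHz.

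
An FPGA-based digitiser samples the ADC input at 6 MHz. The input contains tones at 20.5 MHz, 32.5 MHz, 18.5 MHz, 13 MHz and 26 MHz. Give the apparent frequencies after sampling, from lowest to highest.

fs/2 = 3 MHz.
20.5 MHz mod fs = 2.5 MHz.
2.5 MHz ≤ fs/2 = 3 MHz, appears at 2.5 MHz.
32.5 MHz mod fs = 2.5 MHz.
2.5 MHz ≤ fs/2 = 3 MHz, appears at 2.5 MHz.
18.5 MHz mod fs = 0.5 MHz.
0.5 MHz ≤ fs/2 = 3 MHz, appears at 0.5 MHz.
13 MHz mod fs = 1 MHz.
1 MHz ≤ fs/2 = 3 MHz, appears at 1 MHz.
26 MHz mod fs = 2 MHz.
2 MHz ≤ fs/2 = 3 MHz, appears at 2 MHz.
Distinct values: {0.5 MHz, 1 MHz, 2 MHz, 2.5 MHz}.

0.5 MHz, 1 MHz, 2 MHz, 2.5 MHz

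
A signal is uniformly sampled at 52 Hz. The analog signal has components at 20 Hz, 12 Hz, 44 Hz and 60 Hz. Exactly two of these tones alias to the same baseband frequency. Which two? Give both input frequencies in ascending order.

fs/2 = 26 Hz.
20 Hz ≤ fs/2 = 26 Hz, passes unchanged.
12 Hz ≤ fs/2 = 26 Hz, passes unchanged.
44 Hz > fs/2 = 26 Hz, folds to fs − 44 Hz = 8 Hz.
60 Hz mod fs = 8 Hz.
8 Hz ≤ fs/2 = 26 Hz, appears at 8 Hz.
44 Hz and 60 Hz both map to 8 Hz.

44 Hz, 60 Hz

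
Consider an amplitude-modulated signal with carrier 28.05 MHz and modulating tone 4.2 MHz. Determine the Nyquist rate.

AM sidebands sit at fc ± fm = 23.85 MHz and 32.25 MHz.
Highest-frequency component: 32.25 MHz.
Nyquist rate = 2 × 32.25 MHz = 64.5 MHz.

64.5 MHz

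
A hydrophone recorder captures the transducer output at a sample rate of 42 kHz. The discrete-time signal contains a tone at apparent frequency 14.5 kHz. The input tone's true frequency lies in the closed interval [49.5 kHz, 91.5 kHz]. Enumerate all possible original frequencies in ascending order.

56.5 kHz, 69.5 kHz

Frequencies that alias to 14.5 kHz are k·fs ± 14.5 kHz for integer k ≥ 0.
k=0: 14.5 kHz.
k=1: 27.5 kHz, 56.5 kHz.
k=2: 69.5 kHz, 98.5 kHz.
k=3: 111.5 kHz, 140.5 kHz.
Within [49.5 kHz, 91.5 kHz]: 56.5 kHz, 69.5 kHz.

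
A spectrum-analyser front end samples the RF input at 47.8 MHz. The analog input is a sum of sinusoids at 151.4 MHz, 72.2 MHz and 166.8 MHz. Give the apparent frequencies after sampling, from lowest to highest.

fs/2 = 23.9 MHz.
151.4 MHz mod fs = 8 MHz.
8 MHz ≤ fs/2 = 23.9 MHz, appears at 8 MHz.
72.2 MHz mod fs = 24.4 MHz.
24.4 MHz > fs/2 = 23.9 MHz, folds to fs − 24.4 MHz = 23.4 MHz.
166.8 MHz mod fs = 23.4 MHz.
23.4 MHz ≤ fs/2 = 23.9 MHz, appears at 23.4 MHz.
Distinct values: {8 MHz, 23.4 MHz}.

8 MHz, 23.4 MHz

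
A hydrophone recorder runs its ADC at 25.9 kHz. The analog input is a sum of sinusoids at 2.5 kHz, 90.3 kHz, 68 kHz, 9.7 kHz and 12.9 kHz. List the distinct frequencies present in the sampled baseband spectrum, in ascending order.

fs/2 = 12.95 kHz.
2.5 kHz ≤ fs/2 = 12.95 kHz, passes unchanged.
90.3 kHz mod fs = 12.6 kHz.
12.6 kHz ≤ fs/2 = 12.95 kHz, appears at 12.6 kHz.
68 kHz mod fs = 16.2 kHz.
16.2 kHz > fs/2 = 12.95 kHz, folds to fs − 16.2 kHz = 9.7 kHz.
9.7 kHz ≤ fs/2 = 12.95 kHz, passes unchanged.
12.9 kHz ≤ fs/2 = 12.95 kHz, passes unchanged.
Distinct values: {2.5 kHz, 9.7 kHz, 12.6 kHz, 12.9 kHz}.

2.5 kHz, 9.7 kHz, 12.6 kHz, 12.9 kHz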